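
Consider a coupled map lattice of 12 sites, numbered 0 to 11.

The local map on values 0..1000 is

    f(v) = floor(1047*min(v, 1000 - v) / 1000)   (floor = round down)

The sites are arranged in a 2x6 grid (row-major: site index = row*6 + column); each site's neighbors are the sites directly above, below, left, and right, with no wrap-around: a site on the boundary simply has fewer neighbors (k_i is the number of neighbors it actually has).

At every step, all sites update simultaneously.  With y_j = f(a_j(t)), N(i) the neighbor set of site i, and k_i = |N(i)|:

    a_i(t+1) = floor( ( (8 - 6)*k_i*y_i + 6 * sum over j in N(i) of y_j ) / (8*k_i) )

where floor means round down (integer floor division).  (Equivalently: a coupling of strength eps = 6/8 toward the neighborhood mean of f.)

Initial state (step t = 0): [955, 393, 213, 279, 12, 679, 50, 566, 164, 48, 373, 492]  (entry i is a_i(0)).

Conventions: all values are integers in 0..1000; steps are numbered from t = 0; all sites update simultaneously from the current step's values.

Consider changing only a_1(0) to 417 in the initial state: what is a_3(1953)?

Answer: a_3(1953) = 500
Key observation: The state at step 30, [522, 522, 522, 523, 523, 523, 522, 522, 522, 523, 523, 523], reappears at step 34: the system is in a cycle of period 4 from step 30 on.  Therefore the state at step 1953 equals the state at step 30 + ((1953 - 30) mod 4) = 33, which is [499, 499, 500, 500, 500, 500, 499, 499, 500, 500, 500, 500].

Derivation:
t=0: [955, 417, 213, 279, 12, 679, 50, 566, 164, 48, 373, 492]
t=1: [194, 290, 280, 144, 257, 281, 200, 278, 224, 225, 241, 401]
t=2: [242, 272, 245, 236, 241, 331, 237, 259, 263, 217, 293, 309]
t=3: [262, 266, 265, 245, 287, 302, 258, 269, 257, 263, 277, 325]
t=4: [274, 277, 270, 277, 290, 319, 275, 274, 275, 272, 301, 312]
t=5: [287, 286, 287, 289, 310, 319, 286, 287, 284, 294, 307, 324]
t=6: [299, 299, 299, 308, 320, 331, 299, 298, 301, 306, 322, 330]
t=7: [313, 312, 315, 322, 335, 341, 312, 313, 315, 323, 334, 342]
t=8: [326, 327, 330, 338, 348, 354, 326, 327, 330, 338, 348, 354]
t=9: [341, 342, 346, 353, 362, 367, 341, 342, 346, 353, 362, 367]
t=10: [357, 358, 362, 369, 377, 382, 357, 358, 362, 369, 377, 382]
t=11: [373, 375, 379, 386, 393, 397, 373, 375, 379, 386, 393, 397]
t=12: [390, 392, 397, 403, 410, 413, 390, 392, 397, 403, 410, 413]
t=13: [408, 410, 415, 421, 427, 430, 408, 410, 415, 421, 427, 430]
t=14: [427, 429, 434, 440, 446, 448, 427, 429, 434, 440, 446, 448]
t=15: [447, 449, 454, 460, 465, 467, 447, 449, 454, 460, 465, 467]
t=16: [468, 470, 475, 480, 485, 487, 468, 470, 475, 480, 485, 487]
t=17: [490, 492, 497, 502, 506, 508, 490, 492, 497, 502, 506, 508]
t=18: [513, 515, 519, 519, 517, 515, 513, 515, 519, 519, 517, 515]
t=19: [508, 506, 504, 503, 505, 506, 508, 506, 504, 503, 505, 506]
t=20: [515, 517, 518, 519, 518, 517, 515, 517, 518, 519, 518, 517]
t=21: [506, 505, 504, 503, 504, 504, 506, 505, 504, 503, 504, 504]
t=22: [517, 518, 519, 519, 519, 519, 517, 518, 519, 519, 519, 519]
t=23: [504, 504, 503, 503, 503, 503, 504, 504, 503, 503, 503, 503]
t=24: [519, 519, 519, 520, 520, 520, 519, 519, 519, 520, 520, 520]
t=25: [503, 503, 502, 502, 502, 502, 503, 503, 502, 502, 502, 502]
t=26: [520, 520, 520, 521, 521, 521, 520, 520, 520, 521, 521, 521]
t=27: [502, 502, 501, 501, 501, 501, 502, 502, 501, 501, 501, 501]
t=28: [521, 521, 521, 522, 522, 522, 521, 521, 521, 522, 522, 522]
t=29: [501, 501, 500, 500, 500, 500, 501, 501, 500, 500, 500, 500]
t=30: [522, 522, 522, 523, 523, 523, 522, 522, 522, 523, 523, 523]
t=31: [500, 500, 499, 499, 499, 499, 500, 500, 499, 499, 499, 499]
t=32: [523, 522, 522, 522, 522, 522, 523, 522, 522, 522, 522, 522]
t=33: [499, 499, 500, 500, 500, 500, 499, 499, 500, 500, 500, 500]
t=34: [522, 522, 522, 523, 523, 523, 522, 522, 522, 523, 523, 523]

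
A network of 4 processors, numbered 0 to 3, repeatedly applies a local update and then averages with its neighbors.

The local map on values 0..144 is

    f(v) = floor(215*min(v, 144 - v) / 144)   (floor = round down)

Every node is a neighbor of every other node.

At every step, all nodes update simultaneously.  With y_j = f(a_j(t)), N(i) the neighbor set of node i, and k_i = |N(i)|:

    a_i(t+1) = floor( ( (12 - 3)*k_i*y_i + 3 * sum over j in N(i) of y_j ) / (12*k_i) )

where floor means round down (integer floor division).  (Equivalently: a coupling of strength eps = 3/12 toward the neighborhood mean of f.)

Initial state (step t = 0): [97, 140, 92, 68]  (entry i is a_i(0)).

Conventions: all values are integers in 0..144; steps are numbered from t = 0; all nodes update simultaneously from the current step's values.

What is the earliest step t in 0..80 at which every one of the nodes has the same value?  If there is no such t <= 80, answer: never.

Simulating step by step:
t=0: [97, 140, 92, 68]  (not all equal)
t=1: [67, 24, 72, 88]  (not all equal)
t=2: [93, 50, 98, 82]  (not all equal)
t=3: [76, 75, 71, 87]  (not all equal)
t=4: [100, 101, 103, 89]  (not all equal)
t=5: [66, 65, 63, 77]  (not all equal)
t=6: [97, 97, 95, 99]  (not all equal)
t=7: [70, 70, 72, 68]  (not all equal)
t=8: [104, 104, 106, 102]  (not all equal)
t=9: [59, 59, 57, 61]  (not all equal)
t=10: [88, 88, 86, 90]  (not all equal)
t=11: [83, 83, 85, 81]  (not all equal)
t=12: [91, 91, 89, 93]  (not all equal)
t=13: [79, 79, 81, 77]  (not all equal)
t=14: [97, 97, 95, 99]  (not all equal)

Answer: never
Key observation: The state at step 6 reappears at step 14 — the system is in a cycle of period 8 from step 6 on.  No step 0..14 is synchronized, and the cycle repeats forever, so no step up to 80 (or ever) has all nodes equal.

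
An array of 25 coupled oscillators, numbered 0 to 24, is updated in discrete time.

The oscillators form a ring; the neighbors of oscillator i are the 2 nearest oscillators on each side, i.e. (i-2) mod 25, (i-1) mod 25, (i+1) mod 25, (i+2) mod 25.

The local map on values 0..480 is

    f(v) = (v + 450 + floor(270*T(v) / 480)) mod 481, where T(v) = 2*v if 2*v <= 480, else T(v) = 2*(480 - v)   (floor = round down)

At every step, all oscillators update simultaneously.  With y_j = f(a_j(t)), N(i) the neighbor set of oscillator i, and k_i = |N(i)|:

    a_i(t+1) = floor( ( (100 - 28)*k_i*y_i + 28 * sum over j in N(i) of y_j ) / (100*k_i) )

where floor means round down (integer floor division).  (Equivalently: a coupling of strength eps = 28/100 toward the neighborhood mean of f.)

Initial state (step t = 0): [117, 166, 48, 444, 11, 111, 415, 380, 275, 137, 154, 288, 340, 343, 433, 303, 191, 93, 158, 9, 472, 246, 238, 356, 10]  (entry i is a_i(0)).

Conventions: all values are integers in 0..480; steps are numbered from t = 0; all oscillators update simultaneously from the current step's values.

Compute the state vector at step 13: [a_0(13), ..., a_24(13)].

Answer: [452, 452, 452, 452, 452, 452, 452, 452, 452, 452, 452, 452, 452, 452, 452, 452, 452, 452, 452, 452, 452, 452, 452, 452, 452]

Derivation:
t=0: [117, 166, 48, 444, 11, 111, 415, 380, 275, 137, 154, 288, 340, 343, 433, 303, 191, 93, 158, 9, 472, 246, 238, 356, 10]
t=1: [249, 315, 153, 400, 423, 275, 441, 429, 444, 306, 330, 444, 453, 466, 451, 441, 366, 232, 321, 435, 444, 474, 471, 448, 442]
t=2: [460, 455, 341, 448, 445, 468, 454, 457, 455, 466, 464, 454, 452, 450, 452, 454, 461, 461, 465, 455, 453, 449, 450, 454, 455]
t=3: [452, 452, 462, 453, 453, 450, 451, 451, 451, 450, 451, 451, 451, 452, 451, 451, 451, 451, 450, 451, 451, 452, 452, 451, 451]
t=4: [451, 451, 451, 451, 451, 452, 452, 452, 452, 452, 452, 452, 452, 452, 452, 452, 452, 452, 452, 452, 452, 452, 452, 452, 452]
t=5: [452, 452, 452, 452, 452, 452, 452, 452, 452, 452, 452, 452, 452, 452, 452, 452, 452, 452, 452, 452, 452, 452, 452, 452, 452]
t=6: [452, 452, 452, 452, 452, 452, 452, 452, 452, 452, 452, 452, 452, 452, 452, 452, 452, 452, 452, 452, 452, 452, 452, 452, 452]
t=7: [452, 452, 452, 452, 452, 452, 452, 452, 452, 452, 452, 452, 452, 452, 452, 452, 452, 452, 452, 452, 452, 452, 452, 452, 452]
t=8: [452, 452, 452, 452, 452, 452, 452, 452, 452, 452, 452, 452, 452, 452, 452, 452, 452, 452, 452, 452, 452, 452, 452, 452, 452]
t=9: [452, 452, 452, 452, 452, 452, 452, 452, 452, 452, 452, 452, 452, 452, 452, 452, 452, 452, 452, 452, 452, 452, 452, 452, 452]
t=10: [452, 452, 452, 452, 452, 452, 452, 452, 452, 452, 452, 452, 452, 452, 452, 452, 452, 452, 452, 452, 452, 452, 452, 452, 452]
t=11: [452, 452, 452, 452, 452, 452, 452, 452, 452, 452, 452, 452, 452, 452, 452, 452, 452, 452, 452, 452, 452, 452, 452, 452, 452]
t=12: [452, 452, 452, 452, 452, 452, 452, 452, 452, 452, 452, 452, 452, 452, 452, 452, 452, 452, 452, 452, 452, 452, 452, 452, 452]
t=13: [452, 452, 452, 452, 452, 452, 452, 452, 452, 452, 452, 452, 452, 452, 452, 452, 452, 452, 452, 452, 452, 452, 452, 452, 452]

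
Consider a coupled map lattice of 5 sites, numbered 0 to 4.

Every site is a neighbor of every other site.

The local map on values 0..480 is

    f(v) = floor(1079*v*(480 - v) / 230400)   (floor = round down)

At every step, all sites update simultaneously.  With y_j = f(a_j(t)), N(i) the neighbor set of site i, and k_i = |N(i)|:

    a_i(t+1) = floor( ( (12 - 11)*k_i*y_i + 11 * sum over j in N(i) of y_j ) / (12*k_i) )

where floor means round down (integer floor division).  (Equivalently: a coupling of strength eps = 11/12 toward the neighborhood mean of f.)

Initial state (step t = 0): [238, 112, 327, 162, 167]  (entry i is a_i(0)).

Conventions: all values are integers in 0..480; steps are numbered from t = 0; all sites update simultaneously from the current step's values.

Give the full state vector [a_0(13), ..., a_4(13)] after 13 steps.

Simulating step by step:
t=0: [238, 112, 327, 162, 167]
t=1: [231, 242, 236, 235, 235]
t=2: [269, 269, 269, 269, 269]
t=3: [265, 265, 265, 265, 265]
t=4: [266, 266, 266, 266, 266]
t=5: [266, 266, 266, 266, 266]
t=6: [266, 266, 266, 266, 266]
t=7: [266, 266, 266, 266, 266]
t=8: [266, 266, 266, 266, 266]
t=9: [266, 266, 266, 266, 266]
t=10: [266, 266, 266, 266, 266]
t=11: [266, 266, 266, 266, 266]
t=12: [266, 266, 266, 266, 266]
t=13: [266, 266, 266, 266, 266]

Answer: [266, 266, 266, 266, 266]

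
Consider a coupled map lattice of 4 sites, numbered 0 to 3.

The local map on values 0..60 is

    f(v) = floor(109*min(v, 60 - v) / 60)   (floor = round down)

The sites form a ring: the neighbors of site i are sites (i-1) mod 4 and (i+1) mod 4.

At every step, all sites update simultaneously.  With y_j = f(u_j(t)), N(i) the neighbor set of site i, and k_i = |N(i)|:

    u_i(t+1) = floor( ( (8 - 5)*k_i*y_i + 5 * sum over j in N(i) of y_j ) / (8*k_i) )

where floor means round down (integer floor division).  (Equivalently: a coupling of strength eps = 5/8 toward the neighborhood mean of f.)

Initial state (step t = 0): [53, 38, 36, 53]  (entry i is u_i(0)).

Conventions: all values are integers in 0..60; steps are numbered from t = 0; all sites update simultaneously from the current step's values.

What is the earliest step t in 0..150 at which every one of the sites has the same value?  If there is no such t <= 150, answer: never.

Answer: 7
Key observation: Synchronization is absorbing here: once all sites are equal they stay equal, and step 7 is the first all-equal step.

Derivation:
t=0: [53, 38, 36, 53]  (not all equal)
t=1: [20, 31, 32, 21]  (not all equal)
t=2: [41, 46, 46, 41]  (not all equal)
t=3: [31, 27, 27, 31]  (not all equal)
t=4: [51, 49, 49, 51]  (not all equal)
t=5: [16, 18, 18, 16]  (not all equal)
t=6: [29, 31, 31, 29]  (not all equal)
t=7: [52, 52, 52, 52]  (all equal)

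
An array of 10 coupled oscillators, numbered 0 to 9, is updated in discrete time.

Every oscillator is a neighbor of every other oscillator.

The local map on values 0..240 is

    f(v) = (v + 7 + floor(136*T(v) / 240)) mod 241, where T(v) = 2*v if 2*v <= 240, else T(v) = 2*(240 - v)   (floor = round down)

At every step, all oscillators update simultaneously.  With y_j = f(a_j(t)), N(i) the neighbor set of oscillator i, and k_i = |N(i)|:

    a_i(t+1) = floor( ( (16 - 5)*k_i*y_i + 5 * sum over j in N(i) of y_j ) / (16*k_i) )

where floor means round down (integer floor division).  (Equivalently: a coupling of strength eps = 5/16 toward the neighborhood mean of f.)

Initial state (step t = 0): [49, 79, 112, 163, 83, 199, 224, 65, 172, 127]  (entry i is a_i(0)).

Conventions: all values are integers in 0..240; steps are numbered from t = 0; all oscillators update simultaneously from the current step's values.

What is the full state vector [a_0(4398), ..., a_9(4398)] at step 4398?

Answer: [184, 184, 184, 184, 184, 184, 184, 184, 184, 184]
Key observation: The state at step 19, [14, 14, 14, 14, 14, 14, 14, 14, 14, 14], reappears at step 27: the system is in a cycle of period 8 from step 19 on.  Therefore the state at step 4398 equals the state at step 19 + ((4398 - 19) mod 8) = 22, which is [184, 184, 184, 184, 184, 184, 184, 184, 184, 184].

Derivation:
t=0: [49, 79, 112, 163, 83, 199, 224, 65, 172, 127]
t=1: [96, 138, 26, 34, 144, 31, 29, 118, 33, 37]
t=2: [162, 37, 65, 76, 36, 72, 69, 35, 74, 80]
t=3: [53, 98, 137, 153, 97, 147, 143, 95, 149, 158]
t=4: [108, 171, 42, 41, 169, 41, 41, 166, 41, 40]
t=5: [184, 39, 92, 90, 39, 90, 90, 39, 90, 89]
t=6: [59, 110, 183, 181, 110, 181, 181, 110, 181, 179]
t=7: [93, 7, 15, 15, 7, 15, 15, 7, 15, 16]
t=8: [151, 31, 42, 42, 31, 42, 42, 31, 42, 44]
t=9: [39, 75, 91, 91, 75, 91, 91, 75, 91, 93]
t=10: [121, 171, 193, 193, 171, 193, 193, 171, 193, 196]
t=11: [18, 14, 12, 12, 14, 12, 12, 14, 12, 11]
t=12: [41, 35, 32, 32, 35, 32, 32, 35, 32, 31]
t=13: [88, 80, 76, 76, 80, 76, 76, 80, 76, 74]
t=14: [186, 175, 170, 170, 175, 170, 170, 175, 170, 167]
t=15: [13, 14, 14, 14, 14, 14, 14, 14, 14, 14]
t=16: [34, 35, 35, 35, 35, 35, 35, 35, 35, 35]
t=17: [79, 80, 80, 80, 80, 80, 80, 80, 80, 80]
t=18: [175, 176, 176, 176, 176, 176, 176, 176, 176, 176]
t=19: [14, 14, 14, 14, 14, 14, 14, 14, 14, 14]
t=20: [36, 36, 36, 36, 36, 36, 36, 36, 36, 36]
t=21: [83, 83, 83, 83, 83, 83, 83, 83, 83, 83]
t=22: [184, 184, 184, 184, 184, 184, 184, 184, 184, 184]
t=23: [13, 13, 13, 13, 13, 13, 13, 13, 13, 13]
t=24: [34, 34, 34, 34, 34, 34, 34, 34, 34, 34]
t=25: [79, 79, 79, 79, 79, 79, 79, 79, 79, 79]
t=26: [175, 175, 175, 175, 175, 175, 175, 175, 175, 175]
t=27: [14, 14, 14, 14, 14, 14, 14, 14, 14, 14]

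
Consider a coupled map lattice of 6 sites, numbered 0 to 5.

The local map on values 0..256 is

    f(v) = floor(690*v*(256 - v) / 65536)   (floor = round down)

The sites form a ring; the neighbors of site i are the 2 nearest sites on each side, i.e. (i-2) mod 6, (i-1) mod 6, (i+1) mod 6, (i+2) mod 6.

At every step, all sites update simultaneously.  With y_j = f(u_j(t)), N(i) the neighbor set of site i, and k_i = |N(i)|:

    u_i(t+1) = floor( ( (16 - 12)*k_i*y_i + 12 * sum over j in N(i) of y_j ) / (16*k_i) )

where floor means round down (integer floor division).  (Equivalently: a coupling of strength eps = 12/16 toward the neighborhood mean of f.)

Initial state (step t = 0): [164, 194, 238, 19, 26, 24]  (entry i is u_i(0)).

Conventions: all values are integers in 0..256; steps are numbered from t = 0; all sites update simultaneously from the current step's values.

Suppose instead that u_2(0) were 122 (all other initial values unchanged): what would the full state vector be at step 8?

Simulating step by step:
t=0: [164, 194, 122, 19, 26, 24]
t=1: [117, 113, 116, 90, 97, 88]
t=2: [165, 164, 166, 162, 162, 162]
t=3: [158, 158, 158, 159, 159, 159]
t=4: [162, 162, 162, 162, 162, 162]
t=5: [160, 160, 160, 160, 160, 160]
t=6: [161, 161, 161, 161, 161, 161]
t=7: [161, 161, 161, 161, 161, 161]
t=8: [161, 161, 161, 161, 161, 161]

Answer: [161, 161, 161, 161, 161, 161]
Key observation: This trace re-runs the system from the modified initial state.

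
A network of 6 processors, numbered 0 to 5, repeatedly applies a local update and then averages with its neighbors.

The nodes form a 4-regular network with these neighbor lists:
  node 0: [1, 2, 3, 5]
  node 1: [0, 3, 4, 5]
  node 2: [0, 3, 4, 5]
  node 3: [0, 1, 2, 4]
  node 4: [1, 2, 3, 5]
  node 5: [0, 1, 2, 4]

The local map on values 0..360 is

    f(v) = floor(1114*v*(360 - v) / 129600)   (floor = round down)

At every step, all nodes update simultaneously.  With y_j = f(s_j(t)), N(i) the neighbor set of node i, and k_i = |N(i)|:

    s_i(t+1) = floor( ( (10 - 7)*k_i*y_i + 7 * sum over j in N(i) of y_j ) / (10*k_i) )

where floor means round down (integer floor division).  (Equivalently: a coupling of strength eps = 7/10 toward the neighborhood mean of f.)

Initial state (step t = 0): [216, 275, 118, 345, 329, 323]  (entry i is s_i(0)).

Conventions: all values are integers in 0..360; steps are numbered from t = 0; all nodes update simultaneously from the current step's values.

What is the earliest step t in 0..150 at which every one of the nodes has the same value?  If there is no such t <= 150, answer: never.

Simulating step by step:
t=0: [216, 275, 118, 345, 329, 323]  (not all equal)
t=1: [183, 147, 161, 153, 129, 170]  (not all equal)
t=2: [274, 270, 272, 270, 268, 271]  (not all equal)
t=3: [205, 207, 206, 206, 208, 206]  (not all equal)
t=4: [272, 272, 272, 272, 271, 272]  (not all equal)
t=5: [205, 205, 205, 205, 205, 205]  (all equal)

Answer: 5
Key observation: Synchronization is absorbing here: once all nodes are equal they stay equal, and step 5 is the first all-equal step.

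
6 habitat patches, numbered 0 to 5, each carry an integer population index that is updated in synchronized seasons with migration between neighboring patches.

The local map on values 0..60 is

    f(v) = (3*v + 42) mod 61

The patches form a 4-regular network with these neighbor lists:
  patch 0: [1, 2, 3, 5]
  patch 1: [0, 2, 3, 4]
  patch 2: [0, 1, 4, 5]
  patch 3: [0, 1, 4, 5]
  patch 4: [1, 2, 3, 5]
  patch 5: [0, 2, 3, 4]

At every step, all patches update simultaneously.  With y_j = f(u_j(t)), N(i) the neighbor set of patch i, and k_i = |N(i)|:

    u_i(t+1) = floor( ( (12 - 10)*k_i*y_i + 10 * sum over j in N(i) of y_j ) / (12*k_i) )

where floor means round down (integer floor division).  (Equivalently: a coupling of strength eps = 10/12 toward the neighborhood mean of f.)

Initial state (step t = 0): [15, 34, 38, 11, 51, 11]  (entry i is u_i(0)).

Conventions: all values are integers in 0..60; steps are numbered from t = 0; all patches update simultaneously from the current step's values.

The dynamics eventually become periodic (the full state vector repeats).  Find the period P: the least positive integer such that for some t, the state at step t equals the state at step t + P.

Simulating step by step:
t=0: [15, 34, 38, 11, 51, 11]
t=1: [21, 21, 21, 17, 19, 20]
t=2: [40, 40, 42, 40, 39, 39]
t=3: [40, 40, 39, 38, 40, 40]
t=4: [38, 38, 39, 39, 38, 38]
t=5: [35, 35, 34, 34, 35, 35]
t=6: [23, 23, 24, 24, 23, 23]
t=7: [51, 51, 50, 50, 51, 51]
t=8: [10, 10, 11, 11, 10, 10]
t=9: [12, 12, 11, 11, 12, 12]
t=10: [15, 15, 16, 16, 15, 15]
t=11: [27, 27, 26, 26, 27, 27]
t=12: [25, 25, 10, 10, 25, 25]
t=13: [37, 37, 48, 48, 37, 37]
t=14: [19, 19, 26, 26, 19, 19]
t=15: [46, 46, 41, 41, 46, 46]
t=16: [51, 51, 55, 55, 51, 51]
t=17: [17, 17, 14, 14, 17, 17]
t=18: [28, 28, 30, 30, 28, 28]
t=19: [6, 6, 5, 5, 6, 6]
t=20: [58, 58, 59, 59, 58, 58]
t=21: [34, 34, 33, 33, 34, 34]
t=22: [20, 20, 21, 21, 20, 20]
t=23: [42, 42, 41, 41, 42, 42]
t=24: [44, 44, 45, 45, 44, 44]
t=25: [53, 53, 52, 52, 53, 53]
t=26: [16, 16, 17, 17, 16, 16]
t=27: [30, 30, 29, 29, 30, 30]
t=28: [8, 8, 9, 9, 8, 8]
t=29: [6, 6, 5, 5, 6, 6]

Answer: 10
Key observation: The state at step 19, [6, 6, 5, 5, 6, 6], reappears at step 29 — and no state repeats earlier — so the cycle the system enters has period 10.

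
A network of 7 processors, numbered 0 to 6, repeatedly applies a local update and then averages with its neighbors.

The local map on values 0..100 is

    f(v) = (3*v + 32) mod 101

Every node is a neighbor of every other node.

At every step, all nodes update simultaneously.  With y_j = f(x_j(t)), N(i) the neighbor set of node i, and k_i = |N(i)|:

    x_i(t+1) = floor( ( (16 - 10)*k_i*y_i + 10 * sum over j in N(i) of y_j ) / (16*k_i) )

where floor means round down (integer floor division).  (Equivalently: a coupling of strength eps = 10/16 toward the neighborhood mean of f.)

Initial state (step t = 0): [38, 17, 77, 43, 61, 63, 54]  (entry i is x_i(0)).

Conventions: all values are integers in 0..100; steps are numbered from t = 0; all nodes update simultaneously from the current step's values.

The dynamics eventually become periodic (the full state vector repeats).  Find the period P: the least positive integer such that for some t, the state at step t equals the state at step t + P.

Answer: 17
Key observation: The state at step 13, [71, 74, 71, 71, 71, 71, 74], reappears at step 30 — and no state repeats earlier — so the cycle the system enters has period 17.

Derivation:
t=0: [38, 17, 77, 43, 61, 63, 54]
t=1: [51, 61, 55, 55, 42, 44, 64]
t=2: [67, 48, 70, 70, 60, 61, 50]
t=3: [38, 50, 41, 41, 32, 33, 52]
t=4: [51, 61, 54, 54, 46, 47, 62]
t=5: [68, 49, 71, 71, 64, 65, 50]
t=6: [43, 55, 45, 45, 39, 40, 55]
t=7: [66, 76, 68, 68, 63, 64, 76]
t=8: [33, 42, 35, 35, 31, 32, 42]
t=9: [35, 43, 37, 37, 34, 35, 43]
t=10: [41, 48, 43, 43, 41, 41, 48]
t=11: [59, 65, 61, 61, 59, 59, 65]
t=12: [12, 16, 13, 13, 12, 12, 16]
t=13: [71, 74, 71, 71, 71, 71, 74]
t=14: [44, 47, 44, 44, 44, 44, 47]
t=15: [64, 67, 64, 64, 64, 64, 67]
t=16: [23, 26, 23, 23, 23, 23, 26]
t=17: [1, 4, 1, 1, 1, 1, 4]
t=18: [36, 39, 36, 36, 36, 36, 39]
t=19: [40, 43, 40, 40, 40, 40, 43]
t=20: [52, 55, 52, 52, 52, 52, 55]
t=21: [88, 91, 88, 88, 88, 88, 91]
t=22: [74, 49, 74, 74, 74, 74, 49]
t=23: [57, 64, 57, 57, 57, 57, 64]
t=24: [5, 11, 5, 5, 5, 5, 11]
t=25: [50, 55, 50, 50, 50, 50, 55]
t=26: [84, 88, 84, 84, 84, 84, 88]
t=27: [84, 87, 84, 84, 84, 84, 87]
t=28: [83, 86, 83, 83, 83, 83, 86]
t=29: [80, 83, 80, 80, 80, 80, 83]
t=30: [71, 74, 71, 71, 71, 71, 74]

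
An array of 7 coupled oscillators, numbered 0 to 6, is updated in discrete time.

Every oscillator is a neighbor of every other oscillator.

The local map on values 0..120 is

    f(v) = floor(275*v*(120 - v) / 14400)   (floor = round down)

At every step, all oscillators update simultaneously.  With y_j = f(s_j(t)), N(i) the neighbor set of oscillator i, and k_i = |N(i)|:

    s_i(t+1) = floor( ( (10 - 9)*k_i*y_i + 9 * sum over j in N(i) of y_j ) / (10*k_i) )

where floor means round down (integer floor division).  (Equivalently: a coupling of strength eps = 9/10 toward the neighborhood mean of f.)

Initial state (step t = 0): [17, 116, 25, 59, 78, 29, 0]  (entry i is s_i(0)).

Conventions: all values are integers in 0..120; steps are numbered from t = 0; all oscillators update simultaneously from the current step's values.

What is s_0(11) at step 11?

Simulating step by step:
t=0: [17, 116, 25, 59, 78, 29, 0]
t=1: [38, 39, 37, 36, 36, 37, 39]
t=2: [58, 58, 58, 58, 58, 58, 58]
t=3: [68, 68, 68, 68, 68, 68, 68]
t=4: [67, 67, 67, 67, 67, 67, 67]
t=5: [67, 67, 67, 67, 67, 67, 67]
t=6: [67, 67, 67, 67, 67, 67, 67]
t=7: [67, 67, 67, 67, 67, 67, 67]
t=8: [67, 67, 67, 67, 67, 67, 67]
t=9: [67, 67, 67, 67, 67, 67, 67]
t=10: [67, 67, 67, 67, 67, 67, 67]
t=11: [67, 67, 67, 67, 67, 67, 67]

Answer: s_0(11) = 67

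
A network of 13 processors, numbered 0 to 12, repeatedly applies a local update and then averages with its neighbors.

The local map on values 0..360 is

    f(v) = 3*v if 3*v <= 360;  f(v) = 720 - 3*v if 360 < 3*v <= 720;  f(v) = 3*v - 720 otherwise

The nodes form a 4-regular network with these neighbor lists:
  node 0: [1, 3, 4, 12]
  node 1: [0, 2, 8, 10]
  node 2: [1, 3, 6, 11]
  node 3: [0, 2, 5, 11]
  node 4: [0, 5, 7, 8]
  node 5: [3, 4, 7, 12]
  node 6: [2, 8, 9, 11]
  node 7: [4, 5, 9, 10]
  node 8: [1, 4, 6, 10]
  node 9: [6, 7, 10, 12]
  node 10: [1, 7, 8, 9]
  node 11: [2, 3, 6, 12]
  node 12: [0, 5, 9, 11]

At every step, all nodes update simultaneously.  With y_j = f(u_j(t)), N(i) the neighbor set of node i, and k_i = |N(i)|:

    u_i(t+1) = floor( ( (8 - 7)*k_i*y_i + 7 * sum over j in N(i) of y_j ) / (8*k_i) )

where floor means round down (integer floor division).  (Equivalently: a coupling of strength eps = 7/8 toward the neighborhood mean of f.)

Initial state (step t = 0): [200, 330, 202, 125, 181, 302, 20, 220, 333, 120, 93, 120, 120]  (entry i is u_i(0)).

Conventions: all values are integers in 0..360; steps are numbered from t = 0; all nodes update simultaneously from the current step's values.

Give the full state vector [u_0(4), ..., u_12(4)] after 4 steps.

Simulating step by step:
t=0: [200, 330, 202, 125, 181, 302, 20, 220, 333, 120, 93, 120, 120]
t=1: [267, 207, 240, 213, 163, 229, 250, 226, 206, 211, 246, 237, 269]
t=2: [119, 56, 47, 37, 85, 100, 47, 85, 95, 49, 74, 44, 56]
t=3: [198, 240, 138, 217, 293, 210, 171, 234, 207, 190, 214, 139, 225]
t=4: [75, 133, 164, 189, 92, 74, 213, 106, 109, 94, 68, 175, 151]

Answer: [75, 133, 164, 189, 92, 74, 213, 106, 109, 94, 68, 175, 151]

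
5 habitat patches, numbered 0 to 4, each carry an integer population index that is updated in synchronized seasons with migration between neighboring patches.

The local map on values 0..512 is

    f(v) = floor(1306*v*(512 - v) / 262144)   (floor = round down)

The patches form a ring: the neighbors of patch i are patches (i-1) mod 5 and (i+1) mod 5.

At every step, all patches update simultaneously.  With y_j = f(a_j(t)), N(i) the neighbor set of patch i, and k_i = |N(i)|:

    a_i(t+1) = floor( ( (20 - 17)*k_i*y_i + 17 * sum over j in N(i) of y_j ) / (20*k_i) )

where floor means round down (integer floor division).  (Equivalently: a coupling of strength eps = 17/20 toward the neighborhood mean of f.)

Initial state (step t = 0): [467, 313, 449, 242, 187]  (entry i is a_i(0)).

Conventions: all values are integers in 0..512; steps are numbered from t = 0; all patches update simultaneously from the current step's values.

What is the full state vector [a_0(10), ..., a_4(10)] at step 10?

Simulating step by step:
t=0: [467, 313, 449, 242, 187]
t=1: [275, 150, 290, 236, 227]
t=2: [300, 314, 300, 321, 323]
t=3: [307, 314, 308, 309, 309]
t=4: [310, 312, 310, 312, 312]
t=5: [310, 310, 310, 310, 310]
t=6: [311, 311, 311, 311, 311]
t=7: [311, 311, 311, 311, 311]
t=8: [311, 311, 311, 311, 311]
t=9: [311, 311, 311, 311, 311]
t=10: [311, 311, 311, 311, 311]

Answer: [311, 311, 311, 311, 311]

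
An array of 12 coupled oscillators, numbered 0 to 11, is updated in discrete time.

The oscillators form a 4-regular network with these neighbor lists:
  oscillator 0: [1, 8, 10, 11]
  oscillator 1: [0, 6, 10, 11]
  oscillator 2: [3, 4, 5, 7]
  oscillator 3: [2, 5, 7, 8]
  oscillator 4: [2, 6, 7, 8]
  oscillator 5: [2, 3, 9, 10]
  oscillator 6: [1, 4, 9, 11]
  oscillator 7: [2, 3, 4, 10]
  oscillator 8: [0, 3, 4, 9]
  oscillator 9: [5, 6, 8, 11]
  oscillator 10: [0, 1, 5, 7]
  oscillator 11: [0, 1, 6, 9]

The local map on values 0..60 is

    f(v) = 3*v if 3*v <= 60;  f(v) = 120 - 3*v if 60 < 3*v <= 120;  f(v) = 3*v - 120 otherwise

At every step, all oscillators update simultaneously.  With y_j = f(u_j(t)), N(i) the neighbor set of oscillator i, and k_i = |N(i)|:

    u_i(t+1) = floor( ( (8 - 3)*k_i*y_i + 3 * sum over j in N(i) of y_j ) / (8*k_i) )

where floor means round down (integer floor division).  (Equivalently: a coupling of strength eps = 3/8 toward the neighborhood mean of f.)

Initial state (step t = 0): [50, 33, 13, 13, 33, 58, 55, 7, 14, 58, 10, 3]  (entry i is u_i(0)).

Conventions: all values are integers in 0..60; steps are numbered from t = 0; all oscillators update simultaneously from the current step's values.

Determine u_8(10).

Answer: u_8(10) = 24

Derivation:
t=0: [50, 33, 13, 13, 33, 58, 55, 7, 14, 58, 10, 3]
t=1: [28, 23, 37, 39, 26, 48, 37, 25, 39, 47, 30, 19]
t=2: [35, 44, 16, 9, 32, 20, 21, 36, 11, 21, 33, 46]
t=3: [17, 17, 41, 31, 29, 51, 46, 18, 32, 51, 22, 24]
t=4: [48, 47, 15, 27, 29, 31, 26, 44, 28, 32, 51, 44]
t=5: [24, 23, 38, 35, 33, 30, 34, 21, 33, 25, 28, 17]
t=6: [44, 46, 15, 20, 22, 28, 27, 42, 25, 39, 39, 47]
t=7: [15, 18, 42, 49, 46, 32, 33, 18, 40, 15, 8, 19]
t=8: [40, 47, 15, 24, 18, 24, 29, 40, 12, 37, 31, 51]
t=9: [10, 21, 42, 42, 44, 42, 31, 16, 32, 19, 23, 26]
t=10: [35, 49, 10, 11, 17, 15, 32, 37, 24, 44, 45, 42]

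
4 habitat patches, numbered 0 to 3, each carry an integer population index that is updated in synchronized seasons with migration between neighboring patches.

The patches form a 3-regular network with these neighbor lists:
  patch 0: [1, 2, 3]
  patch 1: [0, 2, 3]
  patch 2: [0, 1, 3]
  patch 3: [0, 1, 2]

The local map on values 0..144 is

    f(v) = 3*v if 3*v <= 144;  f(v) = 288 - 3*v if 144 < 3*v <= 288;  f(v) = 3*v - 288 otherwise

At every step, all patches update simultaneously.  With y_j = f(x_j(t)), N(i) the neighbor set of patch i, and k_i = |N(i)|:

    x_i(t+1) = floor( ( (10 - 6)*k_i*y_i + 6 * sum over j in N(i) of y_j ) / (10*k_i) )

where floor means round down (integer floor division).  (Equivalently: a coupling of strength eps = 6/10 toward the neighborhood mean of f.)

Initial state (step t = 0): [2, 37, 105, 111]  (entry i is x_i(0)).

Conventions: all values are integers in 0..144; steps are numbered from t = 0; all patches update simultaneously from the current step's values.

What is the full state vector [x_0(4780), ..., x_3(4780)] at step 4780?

Simulating step by step:
t=0: [2, 37, 105, 111]
t=1: [39, 60, 43, 46]
t=2: [121, 120, 124, 126]
t=3: [79, 78, 81, 82]
t=4: [48, 49, 47, 46]
t=5: [141, 141, 141, 140]
t=6: [134, 134, 134, 133]
t=7: [113, 113, 113, 112]
t=8: [50, 50, 50, 49]
t=9: [138, 138, 138, 139]
t=10: [126, 126, 126, 127]
t=11: [90, 90, 90, 91]
t=12: [17, 17, 17, 16]
t=13: [50, 50, 50, 49]

Answer: [126, 126, 126, 127]
Key observation: The state at step 8, [50, 50, 50, 49], reappears at step 13: the system is in a cycle of period 5 from step 8 on.  Therefore the state at step 4780 equals the state at step 8 + ((4780 - 8) mod 5) = 10, which is [126, 126, 126, 127].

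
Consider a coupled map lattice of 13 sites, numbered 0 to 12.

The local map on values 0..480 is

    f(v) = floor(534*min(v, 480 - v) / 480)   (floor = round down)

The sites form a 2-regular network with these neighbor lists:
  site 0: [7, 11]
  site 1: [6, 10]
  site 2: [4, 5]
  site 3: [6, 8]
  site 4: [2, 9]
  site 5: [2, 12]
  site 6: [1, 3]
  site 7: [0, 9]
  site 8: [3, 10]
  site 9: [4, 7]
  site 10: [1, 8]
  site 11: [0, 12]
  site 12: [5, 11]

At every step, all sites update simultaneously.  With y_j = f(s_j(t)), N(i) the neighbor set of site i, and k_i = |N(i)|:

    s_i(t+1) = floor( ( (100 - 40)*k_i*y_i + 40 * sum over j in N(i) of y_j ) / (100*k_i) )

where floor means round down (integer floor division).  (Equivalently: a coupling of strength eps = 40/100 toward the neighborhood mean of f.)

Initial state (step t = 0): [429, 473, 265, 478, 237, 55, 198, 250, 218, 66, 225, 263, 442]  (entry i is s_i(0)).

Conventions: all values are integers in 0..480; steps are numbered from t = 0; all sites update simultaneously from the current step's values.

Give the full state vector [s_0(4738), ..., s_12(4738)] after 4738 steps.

Answer: [254, 250, 254, 250, 253, 254, 250, 253, 251, 253, 250, 254, 255]
Key observation: The state at step 15, [251, 255, 251, 254, 251, 250, 255, 251, 254, 252, 254, 250, 250], reappears at step 17: the system is in a cycle of period 2 from step 15 on.  Therefore the state at step 4738 equals the state at step 15 + ((4738 - 15) mod 2) = 16, which is [254, 250, 254, 250, 253, 254, 250, 253, 251, 253, 250, 254, 255].

Derivation:
t=0: [429, 473, 265, 478, 237, 55, 198, 250, 218, 66, 225, 263, 442]
t=1: [132, 98, 208, 93, 220, 92, 133, 178, 195, 147, 199, 164, 85]
t=2: [163, 139, 207, 134, 225, 126, 130, 180, 194, 186, 197, 157, 113]
t=3: [183, 165, 216, 161, 237, 155, 147, 197, 202, 213, 205, 165, 137]
t=4: [202, 188, 231, 184, 253, 181, 170, 219, 215, 238, 218, 180, 162]
t=5: [223, 211, 244, 208, 255, 207, 196, 243, 232, 257, 234, 200, 188]
t=6: [245, 236, 253, 233, 252, 232, 223, 257, 253, 251, 254, 224, 215]
t=7: [256, 257, 253, 255, 253, 253, 253, 251, 253, 252, 253, 249, 244]
t=8: [251, 249, 252, 250, 252, 254, 250, 252, 251, 253, 251, 255, 258]
t=9: [253, 255, 252, 254, 252, 250, 255, 253, 254, 252, 254, 250, 247]
t=10: [252, 250, 253, 250, 253, 255, 250, 252, 251, 252, 250, 255, 257]
t=11: [252, 255, 251, 254, 252, 250, 255, 253, 254, 252, 254, 250, 248]
t=12: [253, 250, 254, 250, 253, 255, 250, 252, 251, 252, 250, 255, 256]
t=13: [251, 255, 251, 254, 252, 250, 255, 252, 254, 252, 254, 250, 249]
t=14: [254, 250, 254, 250, 253, 255, 250, 253, 251, 253, 250, 255, 255]
t=15: [251, 255, 251, 254, 251, 250, 255, 251, 254, 252, 254, 250, 250]
t=16: [254, 250, 254, 250, 253, 254, 250, 253, 251, 253, 250, 254, 255]
t=17: [251, 255, 251, 254, 251, 250, 255, 251, 254, 252, 254, 250, 250]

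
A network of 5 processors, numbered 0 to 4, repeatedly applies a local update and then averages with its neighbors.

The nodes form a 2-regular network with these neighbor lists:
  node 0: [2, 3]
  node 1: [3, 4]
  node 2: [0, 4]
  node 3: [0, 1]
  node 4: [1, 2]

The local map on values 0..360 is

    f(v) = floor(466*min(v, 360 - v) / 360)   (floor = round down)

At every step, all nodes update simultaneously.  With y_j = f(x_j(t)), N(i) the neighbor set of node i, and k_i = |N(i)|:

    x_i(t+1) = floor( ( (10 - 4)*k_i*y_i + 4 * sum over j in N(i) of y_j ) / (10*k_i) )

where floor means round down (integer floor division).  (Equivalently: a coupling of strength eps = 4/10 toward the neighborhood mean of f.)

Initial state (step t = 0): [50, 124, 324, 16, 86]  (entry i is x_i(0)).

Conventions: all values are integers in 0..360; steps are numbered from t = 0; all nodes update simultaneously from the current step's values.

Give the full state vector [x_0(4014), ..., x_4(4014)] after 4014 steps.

Answer: [218, 218, 218, 218, 218]
Key observation: The state at step 36, [229, 229, 229, 229, 229], reappears at step 40: the system is in a cycle of period 4 from step 36 on.  Therefore the state at step 4014 equals the state at step 36 + ((4014 - 36) mod 4) = 38, which is [218, 218, 218, 218, 218].

Derivation:
t=0: [50, 124, 324, 16, 86]
t=1: [51, 122, 62, 56, 107]
t=2: [70, 136, 88, 87, 130]
t=3: [99, 161, 119, 120, 158]
t=4: [138, 196, 158, 160, 194]
t=5: [189, 211, 200, 202, 211]
t=6: [214, 194, 206, 205, 195]
t=7: [192, 211, 199, 200, 210]
t=8: [213, 195, 207, 206, 196]
t=9: [193, 210, 199, 200, 209]
t=10: [212, 196, 207, 206, 197]
t=11: [194, 209, 199, 200, 208]
t=12: [211, 197, 206, 206, 198]
t=13: [194, 207, 199, 199, 207]
t=14: [211, 200, 207, 207, 200]
t=15: [194, 205, 198, 198, 205]
t=16: [212, 201, 208, 208, 201]
t=17: [193, 203, 196, 196, 203]
t=18: [214, 204, 211, 211, 204]
t=19: [189, 199, 193, 193, 199]
t=20: [219, 209, 215, 215, 209]
t=21: [184, 193, 187, 187, 193]
t=22: [225, 217, 222, 222, 217]
t=23: [175, 183, 178, 178, 183]
t=24: [227, 229, 229, 229, 229]
t=25: [170, 169, 169, 169, 169]
t=26: [219, 218, 218, 218, 218]
t=27: [182, 183, 182, 182, 183]
t=28: [230, 229, 229, 229, 229]
t=29: [168, 169, 168, 168, 169]
t=30: [217, 217, 217, 217, 217]
t=31: [185, 185, 185, 185, 185]
t=32: [226, 226, 226, 226, 226]
t=33: [173, 173, 173, 173, 173]
t=34: [223, 223, 223, 223, 223]
t=35: [177, 177, 177, 177, 177]
t=36: [229, 229, 229, 229, 229]
t=37: [169, 169, 169, 169, 169]
t=38: [218, 218, 218, 218, 218]
t=39: [183, 183, 183, 183, 183]
t=40: [229, 229, 229, 229, 229]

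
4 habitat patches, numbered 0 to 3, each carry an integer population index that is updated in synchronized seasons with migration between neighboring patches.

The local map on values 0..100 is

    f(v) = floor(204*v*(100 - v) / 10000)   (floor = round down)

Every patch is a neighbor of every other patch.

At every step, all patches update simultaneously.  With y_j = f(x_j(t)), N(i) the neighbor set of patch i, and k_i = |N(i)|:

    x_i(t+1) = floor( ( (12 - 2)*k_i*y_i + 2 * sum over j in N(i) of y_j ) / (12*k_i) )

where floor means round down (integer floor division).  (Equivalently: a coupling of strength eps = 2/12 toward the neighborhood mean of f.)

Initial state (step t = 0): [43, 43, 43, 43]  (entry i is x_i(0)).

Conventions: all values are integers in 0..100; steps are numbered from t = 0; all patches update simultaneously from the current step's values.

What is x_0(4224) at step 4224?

Simulating step by step:
t=0: [43, 43, 43, 43]
t=1: [50, 50, 50, 50]
t=2: [51, 51, 51, 51]
t=3: [50, 50, 50, 50]

Answer: x_0(4224) = 51
Key observation: The state at step 1, [50, 50, 50, 50], reappears at step 3: the system is in a cycle of period 2 from step 1 on.  Therefore the state at step 4224 equals the state at step 1 + ((4224 - 1) mod 2) = 2, which is [51, 51, 51, 51].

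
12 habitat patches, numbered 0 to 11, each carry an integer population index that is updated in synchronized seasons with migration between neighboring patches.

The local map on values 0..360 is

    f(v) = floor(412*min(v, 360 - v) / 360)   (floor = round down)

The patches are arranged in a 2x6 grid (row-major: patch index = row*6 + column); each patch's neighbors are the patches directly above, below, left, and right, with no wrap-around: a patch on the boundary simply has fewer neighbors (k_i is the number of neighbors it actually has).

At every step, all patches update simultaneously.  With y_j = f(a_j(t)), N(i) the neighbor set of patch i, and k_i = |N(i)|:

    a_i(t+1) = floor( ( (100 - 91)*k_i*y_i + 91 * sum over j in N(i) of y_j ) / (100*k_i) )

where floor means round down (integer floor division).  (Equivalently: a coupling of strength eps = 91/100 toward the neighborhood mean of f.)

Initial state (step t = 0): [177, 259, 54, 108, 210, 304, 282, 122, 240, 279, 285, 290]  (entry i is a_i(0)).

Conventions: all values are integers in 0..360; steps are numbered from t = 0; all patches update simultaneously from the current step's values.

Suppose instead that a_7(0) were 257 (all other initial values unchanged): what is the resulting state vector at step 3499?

Answer: [178, 178, 178, 178, 178, 178, 178, 178, 178, 178, 178, 178]
Key observation: The state at step 24, [203, 203, 203, 203, 203, 203, 203, 203, 203, 203, 203, 203], reappears at step 28: the system is in a cycle of period 4 from step 24 on.  Therefore the state at step 3499 equals the state at step 24 + ((3499 - 24) mod 4) = 27, which is [178, 178, 178, 178, 178, 178, 178, 178, 178, 178, 178, 178].

Derivation:
t=0: [177, 259, 54, 108, 210, 304, 282, 257, 240, 279, 285, 290]
t=1: [111, 125, 119, 109, 97, 119, 153, 113, 94, 112, 111, 74]
t=2: [156, 131, 125, 124, 127, 100, 132, 140, 128, 120, 109, 127]
t=3: [152, 159, 145, 141, 128, 142, 167, 149, 146, 137, 140, 121]
t=4: [184, 170, 169, 156, 159, 143, 173, 178, 163, 162, 147, 158]
t=5: [195, 198, 186, 185, 170, 178, 201, 193, 192, 178, 180, 166]
t=6: [183, 191, 192, 198, 202, 192, 188, 186, 197, 199, 196, 203]
t=7: [195, 197, 188, 185, 187, 180, 200, 192, 191, 185, 181, 188]
t=8: [184, 191, 193, 197, 202, 197, 189, 187, 195, 199, 198, 204]
t=9: [194, 196, 189, 185, 185, 179, 198, 192, 190, 186, 181, 184]
t=10: [186, 191, 193, 198, 202, 200, 190, 188, 195, 199, 200, 203]
t=11: [193, 195, 188, 185, 183, 179, 197, 192, 190, 185, 181, 182]
t=12: [187, 192, 194, 199, 202, 202, 191, 189, 195, 199, 201, 203]
t=13: [192, 193, 188, 184, 181, 179, 195, 191, 189, 184, 181, 180]
t=14: [189, 193, 195, 200, 203, 204, 192, 191, 196, 200, 203, 204]
t=15: [191, 191, 187, 183, 179, 178, 193, 190, 187, 183, 179, 178]
t=16: [192, 194, 197, 201, 203, 203, 193, 193, 197, 201, 203, 203]
t=17: [190, 189, 185, 181, 179, 179, 191, 188, 186, 181, 179, 179]
t=18: [194, 196, 199, 202, 204, 204, 194, 195, 199, 202, 204, 204]
t=19: [188, 187, 183, 180, 178, 178, 188, 186, 184, 180, 178, 178]
t=20: [196, 198, 201, 203, 203, 203, 197, 198, 202, 203, 203, 203]
t=21: [185, 184, 181, 179, 179, 179, 186, 183, 181, 179, 179, 179]
t=22: [200, 201, 203, 204, 204, 204, 200, 201, 203, 204, 204, 204]
t=23: [182, 181, 179, 178, 178, 178, 182, 181, 179, 178, 178, 178]
t=24: [203, 203, 203, 203, 203, 203, 203, 203, 203, 203, 203, 203]
t=25: [179, 179, 179, 179, 179, 179, 179, 179, 179, 179, 179, 179]
t=26: [204, 204, 204, 204, 204, 204, 204, 204, 204, 204, 204, 204]
t=27: [178, 178, 178, 178, 178, 178, 178, 178, 178, 178, 178, 178]
t=28: [203, 203, 203, 203, 203, 203, 203, 203, 203, 203, 203, 203]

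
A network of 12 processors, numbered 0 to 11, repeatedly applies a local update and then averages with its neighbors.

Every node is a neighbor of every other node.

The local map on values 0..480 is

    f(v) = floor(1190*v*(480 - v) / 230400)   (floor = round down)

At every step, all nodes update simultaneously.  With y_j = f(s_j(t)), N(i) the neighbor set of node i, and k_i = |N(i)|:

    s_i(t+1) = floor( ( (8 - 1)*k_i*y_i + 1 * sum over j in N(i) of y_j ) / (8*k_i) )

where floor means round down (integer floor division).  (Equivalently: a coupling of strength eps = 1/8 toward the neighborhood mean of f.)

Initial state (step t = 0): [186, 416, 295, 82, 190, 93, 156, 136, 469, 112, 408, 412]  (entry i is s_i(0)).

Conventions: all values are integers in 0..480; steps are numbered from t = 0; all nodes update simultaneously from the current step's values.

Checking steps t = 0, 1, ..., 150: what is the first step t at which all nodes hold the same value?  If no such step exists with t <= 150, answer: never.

Simulating step by step:
t=0: [186, 416, 295, 82, 190, 93, 156, 136, 469, 112, 408, 412]  (not all equal)
t=1: [270, 145, 269, 172, 272, 186, 252, 235, 49, 210, 157, 151]  (not all equal)
t=2: [288, 252, 289, 272, 288, 279, 291, 292, 130, 288, 261, 257]  (not all equal)
t=3: [284, 294, 284, 290, 284, 288, 284, 283, 241, 284, 293, 294]  (not all equal)
t=4: [286, 282, 286, 284, 286, 285, 286, 286, 295, 286, 282, 282]  (not all equal)
t=5: [286, 287, 286, 286, 286, 286, 286, 286, 281, 286, 287, 287]  (not all equal)
t=6: [286, 286, 286, 286, 286, 286, 286, 286, 287, 286, 286, 286]  (not all equal)
t=7: [286, 286, 286, 286, 286, 286, 286, 286, 286, 286, 286, 286]  (all equal)

Answer: 7
Key observation: Synchronization is absorbing here: once all nodes are equal they stay equal, and step 7 is the first all-equal step.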